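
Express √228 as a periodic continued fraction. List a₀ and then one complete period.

a₀ = ⌊√228⌋ = 15.
With m₀=0, d₀=1 and mₖ₊₁ = dₖaₖ − mₖ, dₖ₊₁ = (n − mₖ₊₁²)/dₖ, aₖ₊₁ = ⌊(a₀+mₖ₊₁)/dₖ₊₁⌋:
  k=1: m=15, d=3, a=10
  k=2: m=15, d=1, a=30
d=1 and a=2a₀=30 at k=2, so the next step gives (m, d) = (15, 3) again — its k=1 value — and the period has length 2.

[15; 10, 30]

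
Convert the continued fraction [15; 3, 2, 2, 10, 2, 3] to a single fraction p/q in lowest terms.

Using pₖ = aₖpₖ₋₁ + pₖ₋₂ and qₖ = aₖqₖ₋₁ + qₖ₋₂:
  k=0: a=15, p=15, q=1
  k=1: a=3, p=46, q=3
  k=2: a=2, p=107, q=7
  k=3: a=2, p=260, q=17
  k=4: a=10, p=2707, q=177
  k=5: a=2, p=5674, q=371
  k=6: a=3, p=19729, q=1290

19729/1290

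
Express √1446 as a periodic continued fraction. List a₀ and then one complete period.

a₀ = ⌊√1446⌋ = 38.
With m₀=0, d₀=1 and mₖ₊₁ = dₖaₖ − mₖ, dₖ₊₁ = (n − mₖ₊₁²)/dₖ, aₖ₊₁ = ⌊(a₀+mₖ₊₁)/dₖ₊₁⌋:
  k=1: m=38, d=2, a=38
  k=2: m=38, d=1, a=76
d=1 and a=2a₀=76 at k=2, so the next step gives (m, d) = (38, 2) again — its k=1 value — and the period has length 2.

[38; 38, 76]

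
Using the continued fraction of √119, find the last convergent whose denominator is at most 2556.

26170/2399

√119 = [10; 1, 9, 1, 20, …] (period length 4).
Convergents:
  p_0/q_0 = 10/1
  p_1/q_1 = 11/1
  p_2/q_2 = 109/10
  p_3/q_3 = 120/11
  p_4/q_4 = 2509/230
  p_5/q_5 = 2629/241
  p_6/q_6 = 26170/2399
  p_7/q_7 = 28799/2640
q_6 = 2399 ≤ 2556 < 2640 = q_7, so the answer is 26170/2399.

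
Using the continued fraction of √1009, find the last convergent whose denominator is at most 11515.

√1009 = [31; 1, 3, 3, 1, 62, …] (period length 5).
Convergents:
  p_0/q_0 = 31/1
  p_1/q_1 = 32/1
  p_2/q_2 = 127/4
  p_3/q_3 = 413/13
  p_4/q_4 = 540/17
  p_5/q_5 = 33893/1067
  p_6/q_6 = 34433/1084
  p_7/q_7 = 137192/4319
  p_8/q_8 = 446009/14041
q_7 = 4319 ≤ 11515 < 14041 = q_8, so the answer is 137192/4319.

137192/4319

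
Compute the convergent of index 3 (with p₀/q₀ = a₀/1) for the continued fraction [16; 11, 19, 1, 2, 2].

3556/221

Using pₖ = aₖpₖ₋₁ + pₖ₋₂, qₖ = aₖqₖ₋₁ + qₖ₋₂ (with p₋₁=1, p₋₂=0, q₋₁=0, q₋₂=1):
  k=0: a=16, p=16, q=1
  k=1: a=11, p=177, q=11
  k=2: a=19, p=3379, q=210
  k=3: a=1, p=3556, q=221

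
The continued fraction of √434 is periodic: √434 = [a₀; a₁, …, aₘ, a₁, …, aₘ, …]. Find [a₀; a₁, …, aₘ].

a₀ = ⌊√434⌋ = 20.
With m₀=0, d₀=1 and mₖ₊₁ = dₖaₖ − mₖ, dₖ₊₁ = (n − mₖ₊₁²)/dₖ, aₖ₊₁ = ⌊(a₀+mₖ₊₁)/dₖ₊₁⌋:
  k=1: m=20, d=34, a=1
  k=2: m=14, d=7, a=4
  k=3: m=14, d=34, a=1
  k=4: m=20, d=1, a=40
d=1 and a=2a₀=40 at k=4, so the next step gives (m, d) = (20, 34) again — its k=1 value — and the period has length 4.

[20; 1, 4, 1, 40]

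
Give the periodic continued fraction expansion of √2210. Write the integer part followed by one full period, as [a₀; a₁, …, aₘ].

a₀ = ⌊√2210⌋ = 47.
With m₀=0, d₀=1 and mₖ₊₁ = dₖaₖ − mₖ, dₖ₊₁ = (n − mₖ₊₁²)/dₖ, aₖ₊₁ = ⌊(a₀+mₖ₊₁)/dₖ₊₁⌋:
  k=1: m=47, d=1, a=94
d=1 and a=2a₀=94 at k=1, so the next step gives (m, d) = (47, 1) again — its k=1 value — and the period has length 1.

[47; 94]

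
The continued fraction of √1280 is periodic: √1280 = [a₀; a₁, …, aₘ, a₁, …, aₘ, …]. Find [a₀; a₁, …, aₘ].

[35; 1, 3, 2, 17, 2, 3, 1, 70]

a₀ = ⌊√1280⌋ = 35.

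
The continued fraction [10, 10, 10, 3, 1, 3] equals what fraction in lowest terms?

15704/1555

Using pₖ = aₖpₖ₋₁ + pₖ₋₂ and qₖ = aₖqₖ₋₁ + qₖ₋₂:
  k=0: a=10, p=10, q=1
  k=1: a=10, p=101, q=10
  k=2: a=10, p=1020, q=101
  k=3: a=3, p=3161, q=313
  k=4: a=1, p=4181, q=414
  k=5: a=3, p=15704, q=1555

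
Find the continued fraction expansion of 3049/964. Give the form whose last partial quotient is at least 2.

[3; 6, 7, 7, 3]

3049 = 3*964 + 157
964 = 6*157 + 22
157 = 7*22 + 3
22 = 7*3 + 1
3 = 3*1 + 0  (stop)
So 3049/964 = [3; 6, 7, 7, 3].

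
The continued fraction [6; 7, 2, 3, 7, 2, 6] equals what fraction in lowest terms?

32139/5239

Using pₖ = aₖpₖ₋₁ + pₖ₋₂ and qₖ = aₖqₖ₋₁ + qₖ₋₂:
  k=0: a=6, p=6, q=1
  k=1: a=7, p=43, q=7
  k=2: a=2, p=92, q=15
  k=3: a=3, p=319, q=52
  k=4: a=7, p=2325, q=379
  k=5: a=2, p=4969, q=810
  k=6: a=6, p=32139, q=5239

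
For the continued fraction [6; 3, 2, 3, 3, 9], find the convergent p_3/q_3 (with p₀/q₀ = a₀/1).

Using pₖ = aₖpₖ₋₁ + pₖ₋₂, qₖ = aₖqₖ₋₁ + qₖ₋₂ (with p₋₁=1, p₋₂=0, q₋₁=0, q₋₂=1):
  k=0: a=6, p=6, q=1
  k=1: a=3, p=19, q=3
  k=2: a=2, p=44, q=7
  k=3: a=3, p=151, q=24

151/24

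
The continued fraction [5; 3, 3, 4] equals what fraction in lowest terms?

Using pₖ = aₖpₖ₋₁ + pₖ₋₂ and qₖ = aₖqₖ₋₁ + qₖ₋₂:
  k=0: a=5, p=5, q=1
  k=1: a=3, p=16, q=3
  k=2: a=3, p=53, q=10
  k=3: a=4, p=228, q=43

228/43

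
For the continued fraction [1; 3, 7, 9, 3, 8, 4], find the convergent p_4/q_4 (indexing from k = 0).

824/625

Using pₖ = aₖpₖ₋₁ + pₖ₋₂, qₖ = aₖqₖ₋₁ + qₖ₋₂ (with p₋₁=1, p₋₂=0, q₋₁=0, q₋₂=1):
  k=0: a=1, p=1, q=1
  k=1: a=3, p=4, q=3
  k=2: a=7, p=29, q=22
  k=3: a=9, p=265, q=201
  k=4: a=3, p=824, q=625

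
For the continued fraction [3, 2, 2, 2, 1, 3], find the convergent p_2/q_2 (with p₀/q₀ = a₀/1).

17/5

Using pₖ = aₖpₖ₋₁ + pₖ₋₂, qₖ = aₖqₖ₋₁ + qₖ₋₂ (with p₋₁=1, p₋₂=0, q₋₁=0, q₋₂=1):
  k=0: a=3, p=3, q=1
  k=1: a=2, p=7, q=2
  k=2: a=2, p=17, q=5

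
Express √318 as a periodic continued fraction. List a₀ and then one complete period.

a₀ = ⌊√318⌋ = 17.
With m₀=0, d₀=1 and mₖ₊₁ = dₖaₖ − mₖ, dₖ₊₁ = (n − mₖ₊₁²)/dₖ, aₖ₊₁ = ⌊(a₀+mₖ₊₁)/dₖ₊₁⌋:
  k=1: m=17, d=29, a=1
  k=2: m=12, d=6, a=4
  k=3: m=12, d=29, a=1
  k=4: m=17, d=1, a=34
d=1 and a=2a₀=34 at k=4, so the next step gives (m, d) = (17, 29) again — its k=1 value — and the period has length 4.

[17; 1, 4, 1, 34]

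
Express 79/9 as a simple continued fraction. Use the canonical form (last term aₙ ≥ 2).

[8; 1, 3, 2]

79 = 8·9 + 7
9 = 1·7 + 2
7 = 3·2 + 1
2 = 2·1 + 0  (stop)
So 79/9 = [8; 1, 3, 2].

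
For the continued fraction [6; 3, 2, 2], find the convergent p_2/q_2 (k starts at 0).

44/7

Using pₖ = aₖpₖ₋₁ + pₖ₋₂, qₖ = aₖqₖ₋₁ + qₖ₋₂ (with p₋₁=1, p₋₂=0, q₋₁=0, q₋₂=1):
  k=0: a=6, p=6, q=1
  k=1: a=3, p=19, q=3
  k=2: a=2, p=44, q=7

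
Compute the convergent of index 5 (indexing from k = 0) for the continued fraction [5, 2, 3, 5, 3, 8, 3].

Using pₖ = aₖpₖ₋₁ + pₖ₋₂, qₖ = aₖqₖ₋₁ + qₖ₋₂ (with p₋₁=1, p₋₂=0, q₋₁=0, q₋₂=1):
  k=0: a=5, p=5, q=1
  k=1: a=2, p=11, q=2
  k=2: a=3, p=38, q=7
  k=3: a=5, p=201, q=37
  k=4: a=3, p=641, q=118
  k=5: a=8, p=5329, q=981

5329/981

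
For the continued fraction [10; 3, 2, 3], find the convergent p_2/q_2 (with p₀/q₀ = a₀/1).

72/7

Using pₖ = aₖpₖ₋₁ + pₖ₋₂, qₖ = aₖqₖ₋₁ + qₖ₋₂ (with p₋₁=1, p₋₂=0, q₋₁=0, q₋₂=1):
  k=0: a=10, p=10, q=1
  k=1: a=3, p=31, q=3
  k=2: a=2, p=72, q=7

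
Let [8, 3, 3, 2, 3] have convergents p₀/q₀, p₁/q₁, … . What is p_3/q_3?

Using pₖ = aₖpₖ₋₁ + pₖ₋₂, qₖ = aₖqₖ₋₁ + qₖ₋₂ (with p₋₁=1, p₋₂=0, q₋₁=0, q₋₂=1):
  k=0: a=8, p=8, q=1
  k=1: a=3, p=25, q=3
  k=2: a=3, p=83, q=10
  k=3: a=2, p=191, q=23

191/23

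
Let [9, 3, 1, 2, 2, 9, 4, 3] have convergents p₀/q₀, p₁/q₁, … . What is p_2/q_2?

37/4

Using pₖ = aₖpₖ₋₁ + pₖ₋₂, qₖ = aₖqₖ₋₁ + qₖ₋₂ (with p₋₁=1, p₋₂=0, q₋₁=0, q₋₂=1):
  k=0: a=9, p=9, q=1
  k=1: a=3, p=28, q=3
  k=2: a=1, p=37, q=4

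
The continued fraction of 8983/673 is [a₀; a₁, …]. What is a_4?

8983 = 13·673 + 234   →  a_0 = 13
673 = 2·234 + 205   →  a_1 = 2
234 = 1·205 + 29   →  a_2 = 1
205 = 7·29 + 2   →  a_3 = 7
29 = 14·2 + 1   →  a_4 = 14

14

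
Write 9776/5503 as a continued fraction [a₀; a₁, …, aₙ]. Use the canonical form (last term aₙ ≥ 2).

[1; 1, 3, 2, 9, 9, 7]

9776 = 1*5503 + 4273
5503 = 1*4273 + 1230
4273 = 3*1230 + 583
1230 = 2*583 + 64
583 = 9*64 + 7
64 = 9*7 + 1
7 = 7*1 + 0  (stop)
So 9776/5503 = [1; 1, 3, 2, 9, 9, 7].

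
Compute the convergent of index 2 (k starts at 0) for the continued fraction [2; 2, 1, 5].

7/3

Using pₖ = aₖpₖ₋₁ + pₖ₋₂, qₖ = aₖqₖ₋₁ + qₖ₋₂ (with p₋₁=1, p₋₂=0, q₋₁=0, q₋₂=1):
  k=0: a=2, p=2, q=1
  k=1: a=2, p=5, q=2
  k=2: a=1, p=7, q=3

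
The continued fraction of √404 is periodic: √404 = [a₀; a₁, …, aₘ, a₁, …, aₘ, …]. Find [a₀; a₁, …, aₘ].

[20; 10, 40]

a₀ = ⌊√404⌋ = 20.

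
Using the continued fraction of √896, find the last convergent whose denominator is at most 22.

449/15

√896 = [29; 1, 13, 1, 58, …] (period length 4).
Convergents:
  p_0/q_0 = 29/1
  p_1/q_1 = 30/1
  p_2/q_2 = 419/14
  p_3/q_3 = 449/15
  p_4/q_4 = 26461/884
q_3 = 15 ≤ 22 < 884 = q_4, so the answer is 449/15.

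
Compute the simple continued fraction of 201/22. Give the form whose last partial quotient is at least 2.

201 = 9*22 + 3
22 = 7*3 + 1
3 = 3*1 + 0  (stop)
So 201/22 = [9; 7, 3].

[9; 7, 3]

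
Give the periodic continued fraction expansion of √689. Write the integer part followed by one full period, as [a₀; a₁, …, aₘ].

a₀ = ⌊√689⌋ = 26.
With m₀=0, d₀=1 and mₖ₊₁ = dₖaₖ − mₖ, dₖ₊₁ = (n − mₖ₊₁²)/dₖ, aₖ₊₁ = ⌊(a₀+mₖ₊₁)/dₖ₊₁⌋:
  k=1: m=26, d=13, a=4
  k=2: m=26, d=1, a=52
d=1 and a=2a₀=52 at k=2, so the next step gives (m, d) = (26, 13) again — its k=1 value — and the period has length 2.

[26; 4, 52]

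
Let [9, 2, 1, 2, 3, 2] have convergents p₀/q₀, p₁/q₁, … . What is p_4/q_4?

253/27

Using pₖ = aₖpₖ₋₁ + pₖ₋₂, qₖ = aₖqₖ₋₁ + qₖ₋₂ (with p₋₁=1, p₋₂=0, q₋₁=0, q₋₂=1):
  k=0: a=9, p=9, q=1
  k=1: a=2, p=19, q=2
  k=2: a=1, p=28, q=3
  k=3: a=2, p=75, q=8
  k=4: a=3, p=253, q=27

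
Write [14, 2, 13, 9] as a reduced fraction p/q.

Using pₖ = aₖpₖ₋₁ + pₖ₋₂ and qₖ = aₖqₖ₋₁ + qₖ₋₂:
  k=0: a=14, p=14, q=1
  k=1: a=2, p=29, q=2
  k=2: a=13, p=391, q=27
  k=3: a=9, p=3548, q=245

3548/245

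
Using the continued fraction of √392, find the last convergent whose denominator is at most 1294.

√392 = [19; 1, 3, 1, 38, …] (period length 4).
Convergents:
  p_0/q_0 = 19/1
  p_1/q_1 = 20/1
  p_2/q_2 = 79/4
  p_3/q_3 = 99/5
  p_4/q_4 = 3841/194
  p_5/q_5 = 3940/199
  p_6/q_6 = 15661/791
  p_7/q_7 = 19601/990
  p_8/q_8 = 760499/38411
q_7 = 990 ≤ 1294 < 38411 = q_8, so the answer is 19601/990.

19601/990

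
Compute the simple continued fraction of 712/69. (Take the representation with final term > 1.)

712 = 10*69 + 22
69 = 3*22 + 3
22 = 7*3 + 1
3 = 3*1 + 0  (stop)
So 712/69 = [10; 3, 7, 3].

[10; 3, 7, 3]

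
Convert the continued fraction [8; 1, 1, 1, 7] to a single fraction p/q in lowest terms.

Using pₖ = aₖpₖ₋₁ + pₖ₋₂ and qₖ = aₖqₖ₋₁ + qₖ₋₂:
  k=0: a=8, p=8, q=1
  k=1: a=1, p=9, q=1
  k=2: a=1, p=17, q=2
  k=3: a=1, p=26, q=3
  k=4: a=7, p=199, q=23

199/23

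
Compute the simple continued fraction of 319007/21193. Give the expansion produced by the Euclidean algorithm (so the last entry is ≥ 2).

[15; 19, 17, 9, 3, 2]

319007 = 15·21193 + 1112
21193 = 19·1112 + 65
1112 = 17·65 + 7
65 = 9·7 + 2
7 = 3·2 + 1
2 = 2·1 + 0  (stop)
So 319007/21193 = [15; 19, 17, 9, 3, 2].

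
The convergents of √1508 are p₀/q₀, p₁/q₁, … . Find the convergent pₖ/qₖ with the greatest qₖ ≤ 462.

√1508 = [38; 1, 4, 1, 76, …] (period length 4).
Convergents:
  p_0/q_0 = 38/1
  p_1/q_1 = 39/1
  p_2/q_2 = 194/5
  p_3/q_3 = 233/6
  p_4/q_4 = 17902/461
  p_5/q_5 = 18135/467
q_4 = 461 ≤ 462 < 467 = q_5, so the answer is 17902/461.

17902/461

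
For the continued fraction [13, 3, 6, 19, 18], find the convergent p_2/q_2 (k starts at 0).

Using pₖ = aₖpₖ₋₁ + pₖ₋₂, qₖ = aₖqₖ₋₁ + qₖ₋₂ (with p₋₁=1, p₋₂=0, q₋₁=0, q₋₂=1):
  k=0: a=13, p=13, q=1
  k=1: a=3, p=40, q=3
  k=2: a=6, p=253, q=19

253/19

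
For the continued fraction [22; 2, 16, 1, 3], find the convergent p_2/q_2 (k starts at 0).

742/33

Using pₖ = aₖpₖ₋₁ + pₖ₋₂, qₖ = aₖqₖ₋₁ + qₖ₋₂ (with p₋₁=1, p₋₂=0, q₋₁=0, q₋₂=1):
  k=0: a=22, p=22, q=1
  k=1: a=2, p=45, q=2
  k=2: a=16, p=742, q=33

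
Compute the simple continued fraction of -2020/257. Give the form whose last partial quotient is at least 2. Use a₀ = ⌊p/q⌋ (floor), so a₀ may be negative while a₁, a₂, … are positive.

[-8; 7, 7, 5]

-2020 = -8·257 + 36
257 = 7·36 + 5
36 = 7·5 + 1
5 = 5·1 + 0  (stop)
So -2020/257 = [-8; 7, 7, 5].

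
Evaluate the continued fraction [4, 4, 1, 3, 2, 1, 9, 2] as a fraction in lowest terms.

Fold from the inside: start with 2/1.
  9 + 1/2 = 19/2
  1 + 2/19 = 21/19
  2 + 19/21 = 61/21
  3 + 21/61 = 204/61
  1 + 61/204 = 265/204
  4 + 204/265 = 1264/265
  4 + 265/1264 = 5321/1264

5321/1264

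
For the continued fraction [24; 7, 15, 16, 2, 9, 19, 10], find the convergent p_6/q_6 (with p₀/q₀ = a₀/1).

Using pₖ = aₖpₖ₋₁ + pₖ₋₂, qₖ = aₖqₖ₋₁ + qₖ₋₂ (with p₋₁=1, p₋₂=0, q₋₁=0, q₋₂=1):
  k=0: a=24, p=24, q=1
  k=1: a=7, p=169, q=7
  k=2: a=15, p=2559, q=106
  k=3: a=16, p=41113, q=1703
  k=4: a=2, p=84785, q=3512
  k=5: a=9, p=804178, q=33311
  k=6: a=19, p=15364167, q=636421

15364167/636421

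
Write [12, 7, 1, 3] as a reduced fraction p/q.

Fold from the inside: start with 3/1.
  1 + 1/3 = 4/3
  7 + 3/4 = 31/4
  12 + 4/31 = 376/31

376/31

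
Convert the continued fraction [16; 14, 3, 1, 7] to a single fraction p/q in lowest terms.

7103/442

Fold from the inside: start with 7/1.
  1 + 1/7 = 8/7
  3 + 7/8 = 31/8
  14 + 8/31 = 442/31
  16 + 31/442 = 7103/442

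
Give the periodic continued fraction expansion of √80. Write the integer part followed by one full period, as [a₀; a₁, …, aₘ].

a₀ = ⌊√80⌋ = 8.
With m₀=0, d₀=1 and mₖ₊₁ = dₖaₖ − mₖ, dₖ₊₁ = (n − mₖ₊₁²)/dₖ, aₖ₊₁ = ⌊(a₀+mₖ₊₁)/dₖ₊₁⌋:
  k=1: m=8, d=16, a=1
  k=2: m=8, d=1, a=16
d=1 and a=2a₀=16 at k=2, so the next step gives (m, d) = (8, 16) again — its k=1 value — and the period has length 2.

[8; 1, 16]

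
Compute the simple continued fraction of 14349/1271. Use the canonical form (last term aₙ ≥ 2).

[11; 3, 2, 4, 1, 10, 3]

14349 = 11*1271 + 368
1271 = 3*368 + 167
368 = 2*167 + 34
167 = 4*34 + 31
34 = 1*31 + 3
31 = 10*3 + 1
3 = 3*1 + 0  (stop)
So 14349/1271 = [11; 3, 2, 4, 1, 10, 3].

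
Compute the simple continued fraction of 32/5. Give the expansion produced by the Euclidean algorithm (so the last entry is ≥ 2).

[6; 2, 2]

32 = 6×5 + 2
5 = 2×2 + 1
2 = 2×1 + 0  (stop)
So 32/5 = [6; 2, 2].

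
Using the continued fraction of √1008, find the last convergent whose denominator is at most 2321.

√1008 = [31; 1, 2, 1, 62, …] (period length 4).
Convergents:
  p_0/q_0 = 31/1
  p_1/q_1 = 32/1
  p_2/q_2 = 95/3
  p_3/q_3 = 127/4
  p_4/q_4 = 7969/251
  p_5/q_5 = 8096/255
  p_6/q_6 = 24161/761
  p_7/q_7 = 32257/1016
  p_8/q_8 = 2024095/63753
q_7 = 1016 ≤ 2321 < 63753 = q_8, so the answer is 32257/1016.

32257/1016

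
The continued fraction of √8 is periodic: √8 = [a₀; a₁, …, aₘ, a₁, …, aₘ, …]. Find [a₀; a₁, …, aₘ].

a₀ = ⌊√8⌋ = 2.
With m₀=0, d₀=1 and mₖ₊₁ = dₖaₖ − mₖ, dₖ₊₁ = (n − mₖ₊₁²)/dₖ, aₖ₊₁ = ⌊(a₀+mₖ₊₁)/dₖ₊₁⌋:
  k=1: m=2, d=4, a=1
  k=2: m=2, d=1, a=4
d=1 and a=2a₀=4 at k=2, so the next step gives (m, d) = (2, 4) again — its k=1 value — and the period has length 2.

[2; 1, 4]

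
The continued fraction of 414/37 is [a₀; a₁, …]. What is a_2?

414 = 11·37 + 7   →  a_0 = 11
37 = 5·7 + 2   →  a_1 = 5
7 = 3·2 + 1   →  a_2 = 3

3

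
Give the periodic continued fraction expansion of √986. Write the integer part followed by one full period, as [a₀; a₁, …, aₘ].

[31; 2, 2, 62]

a₀ = ⌊√986⌋ = 31.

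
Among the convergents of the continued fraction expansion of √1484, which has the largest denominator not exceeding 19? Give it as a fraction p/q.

√1484 = [38; 1, 1, 10, 1, 1, 76, …] (period length 6).
Convergents:
  p_0/q_0 = 38/1
  p_1/q_1 = 39/1
  p_2/q_2 = 77/2
  p_3/q_3 = 809/21
q_2 = 2 ≤ 19 < 21 = q_3, so the answer is 77/2.

77/2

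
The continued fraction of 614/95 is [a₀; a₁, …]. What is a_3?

614 = 6·95 + 44   →  a_0 = 6
95 = 2·44 + 7   →  a_1 = 2
44 = 6·7 + 2   →  a_2 = 6
7 = 3·2 + 1   →  a_3 = 3

3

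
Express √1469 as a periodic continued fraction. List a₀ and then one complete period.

a₀ = ⌊√1469⌋ = 38.
With m₀=0, d₀=1 and mₖ₊₁ = dₖaₖ − mₖ, dₖ₊₁ = (n − mₖ₊₁²)/dₖ, aₖ₊₁ = ⌊(a₀+mₖ₊₁)/dₖ₊₁⌋:
  k=1: m=38, d=25, a=3
  k=2: m=37, d=4, a=18
  k=3: m=35, d=61, a=1
  k=4: m=26, d=13, a=4
  k=5: m=26, d=61, a=1
  k=6: m=35, d=4, a=18
  k=7: m=37, d=25, a=3
  k=8: m=38, d=1, a=76
d=1 and a=2a₀=76 at k=8, so the next step gives (m, d) = (38, 25) again — its k=1 value — and the period has length 8.

[38; 3, 18, 1, 4, 1, 18, 3, 76]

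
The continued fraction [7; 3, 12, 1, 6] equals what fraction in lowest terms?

2029/277

Using pₖ = aₖpₖ₋₁ + pₖ₋₂ and qₖ = aₖqₖ₋₁ + qₖ₋₂:
  k=0: a=7, p=7, q=1
  k=1: a=3, p=22, q=3
  k=2: a=12, p=271, q=37
  k=3: a=1, p=293, q=40
  k=4: a=6, p=2029, q=277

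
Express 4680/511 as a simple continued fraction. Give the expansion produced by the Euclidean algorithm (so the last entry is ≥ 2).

[9; 6, 3, 4, 6]

4680 = 9·511 + 81
511 = 6·81 + 25
81 = 3·25 + 6
25 = 4·6 + 1
6 = 6·1 + 0  (stop)
So 4680/511 = [9; 6, 3, 4, 6].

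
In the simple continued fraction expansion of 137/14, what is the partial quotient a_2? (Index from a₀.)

137 = 9·14 + 11   →  a_0 = 9
14 = 1·11 + 3   →  a_1 = 1
11 = 3·3 + 2   →  a_2 = 3

3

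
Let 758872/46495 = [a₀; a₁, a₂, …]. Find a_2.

9

758872 = 16·46495 + 14952   →  a_0 = 16
46495 = 3·14952 + 1639   →  a_1 = 3
14952 = 9·1639 + 201   →  a_2 = 9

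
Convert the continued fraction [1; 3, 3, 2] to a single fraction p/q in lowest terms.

30/23

Fold from the inside: start with 2/1.
  3 + 1/2 = 7/2
  3 + 2/7 = 23/7
  1 + 7/23 = 30/23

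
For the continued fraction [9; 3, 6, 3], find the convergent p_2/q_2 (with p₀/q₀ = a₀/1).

177/19

Using pₖ = aₖpₖ₋₁ + pₖ₋₂, qₖ = aₖqₖ₋₁ + qₖ₋₂ (with p₋₁=1, p₋₂=0, q₋₁=0, q₋₂=1):
  k=0: a=9, p=9, q=1
  k=1: a=3, p=28, q=3
  k=2: a=6, p=177, q=19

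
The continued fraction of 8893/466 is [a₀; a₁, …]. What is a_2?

1

8893 = 19·466 + 39   →  a_0 = 19
466 = 11·39 + 37   →  a_1 = 11
39 = 1·37 + 2   →  a_2 = 1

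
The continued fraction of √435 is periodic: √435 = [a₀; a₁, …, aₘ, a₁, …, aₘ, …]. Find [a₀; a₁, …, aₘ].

[20; 1, 5, 1, 40]

a₀ = ⌊√435⌋ = 20.
With m₀=0, d₀=1 and mₖ₊₁ = dₖaₖ − mₖ, dₖ₊₁ = (n − mₖ₊₁²)/dₖ, aₖ₊₁ = ⌊(a₀+mₖ₊₁)/dₖ₊₁⌋:
  k=1: m=20, d=35, a=1
  k=2: m=15, d=6, a=5
  k=3: m=15, d=35, a=1
  k=4: m=20, d=1, a=40
d=1 and a=2a₀=40 at k=4, so the next step gives (m, d) = (20, 35) again — its k=1 value — and the period has length 4.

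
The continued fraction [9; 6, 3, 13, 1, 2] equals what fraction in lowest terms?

7299/797

Fold from the inside: start with 2/1.
  1 + 1/2 = 3/2
  13 + 2/3 = 41/3
  3 + 3/41 = 126/41
  6 + 41/126 = 797/126
  9 + 126/797 = 7299/797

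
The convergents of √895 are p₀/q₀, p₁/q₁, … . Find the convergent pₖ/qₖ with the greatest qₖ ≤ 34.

√895 = [29; 1, 10, 1, 58, …] (period length 4).
Convergents:
  p_0/q_0 = 29/1
  p_1/q_1 = 30/1
  p_2/q_2 = 329/11
  p_3/q_3 = 359/12
  p_4/q_4 = 21151/707
q_3 = 12 ≤ 34 < 707 = q_4, so the answer is 359/12.

359/12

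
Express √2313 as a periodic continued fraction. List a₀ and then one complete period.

[48; 10, 1, 2, 10, 2, 1, 10, 96]

a₀ = ⌊√2313⌋ = 48.
With m₀=0, d₀=1 and mₖ₊₁ = dₖaₖ − mₖ, dₖ₊₁ = (n − mₖ₊₁²)/dₖ, aₖ₊₁ = ⌊(a₀+mₖ₊₁)/dₖ₊₁⌋:
  k=1: m=48, d=9, a=10
  k=2: m=42, d=61, a=1
  k=3: m=19, d=32, a=2
  k=4: m=45, d=9, a=10
  k=5: m=45, d=32, a=2
  k=6: m=19, d=61, a=1
  k=7: m=42, d=9, a=10
  k=8: m=48, d=1, a=96
d=1 and a=2a₀=96 at k=8, so the next step gives (m, d) = (48, 9) again — its k=1 value — and the period has length 8.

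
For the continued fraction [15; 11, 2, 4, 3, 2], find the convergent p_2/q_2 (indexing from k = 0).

Using pₖ = aₖpₖ₋₁ + pₖ₋₂, qₖ = aₖqₖ₋₁ + qₖ₋₂ (with p₋₁=1, p₋₂=0, q₋₁=0, q₋₂=1):
  k=0: a=15, p=15, q=1
  k=1: a=11, p=166, q=11
  k=2: a=2, p=347, q=23

347/23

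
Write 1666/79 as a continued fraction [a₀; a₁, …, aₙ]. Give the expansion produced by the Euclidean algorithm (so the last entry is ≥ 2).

[21; 11, 3, 2]

1666 = 21×79 + 7
79 = 11×7 + 2
7 = 3×2 + 1
2 = 2×1 + 0  (stop)
So 1666/79 = [21; 11, 3, 2].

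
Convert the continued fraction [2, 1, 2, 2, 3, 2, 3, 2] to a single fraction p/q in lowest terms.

Using pₖ = aₖpₖ₋₁ + pₖ₋₂ and qₖ = aₖqₖ₋₁ + qₖ₋₂:
  k=0: a=2, p=2, q=1
  k=1: a=1, p=3, q=1
  k=2: a=2, p=8, q=3
  k=3: a=2, p=19, q=7
  k=4: a=3, p=65, q=24
  k=5: a=2, p=149, q=55
  k=6: a=3, p=512, q=189
  k=7: a=2, p=1173, q=433

1173/433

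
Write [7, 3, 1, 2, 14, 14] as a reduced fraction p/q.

16166/2223

Using pₖ = aₖpₖ₋₁ + pₖ₋₂ and qₖ = aₖqₖ₋₁ + qₖ₋₂:
  k=0: a=7, p=7, q=1
  k=1: a=3, p=22, q=3
  k=2: a=1, p=29, q=4
  k=3: a=2, p=80, q=11
  k=4: a=14, p=1149, q=158
  k=5: a=14, p=16166, q=2223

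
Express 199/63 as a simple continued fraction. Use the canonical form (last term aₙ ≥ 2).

[3; 6, 3, 3]

199 = 3·63 + 10
63 = 6·10 + 3
10 = 3·3 + 1
3 = 3·1 + 0  (stop)
So 199/63 = [3; 6, 3, 3].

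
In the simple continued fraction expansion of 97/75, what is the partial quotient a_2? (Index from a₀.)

2

97 = 1·75 + 22   →  a_0 = 1
75 = 3·22 + 9   →  a_1 = 3
22 = 2·9 + 4   →  a_2 = 2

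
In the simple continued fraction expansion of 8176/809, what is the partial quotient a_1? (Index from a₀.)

9

8176 = 10·809 + 86   →  a_0 = 10
809 = 9·86 + 35   →  a_1 = 9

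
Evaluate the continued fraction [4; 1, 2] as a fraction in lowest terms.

Fold from the inside: start with 2/1.
  1 + 1/2 = 3/2
  4 + 2/3 = 14/3

14/3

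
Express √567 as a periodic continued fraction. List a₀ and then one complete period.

a₀ = ⌊√567⌋ = 23.
With m₀=0, d₀=1 and mₖ₊₁ = dₖaₖ − mₖ, dₖ₊₁ = (n − mₖ₊₁²)/dₖ, aₖ₊₁ = ⌊(a₀+mₖ₊₁)/dₖ₊₁⌋:
  k=1: m=23, d=38, a=1
  k=2: m=15, d=9, a=4
  k=3: m=21, d=14, a=3
  k=4: m=21, d=9, a=4
  k=5: m=15, d=38, a=1
  k=6: m=23, d=1, a=46
d=1 and a=2a₀=46 at k=6, so the next step gives (m, d) = (23, 38) again — its k=1 value — and the period has length 6.

[23; 1, 4, 3, 4, 1, 46]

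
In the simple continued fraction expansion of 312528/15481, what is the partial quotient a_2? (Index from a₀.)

3

312528 = 20·15481 + 2908   →  a_0 = 20
15481 = 5·2908 + 941   →  a_1 = 5
2908 = 3·941 + 85   →  a_2 = 3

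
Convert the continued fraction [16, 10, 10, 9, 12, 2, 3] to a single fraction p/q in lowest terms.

Using pₖ = aₖpₖ₋₁ + pₖ₋₂ and qₖ = aₖqₖ₋₁ + qₖ₋₂:
  k=0: a=16, p=16, q=1
  k=1: a=10, p=161, q=10
  k=2: a=10, p=1626, q=101
  k=3: a=9, p=14795, q=919
  k=4: a=12, p=179166, q=11129
  k=5: a=2, p=373127, q=23177
  k=6: a=3, p=1298547, q=80660

1298547/80660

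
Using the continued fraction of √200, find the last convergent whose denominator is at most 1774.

√200 = [14; 7, 28, …] (period length 2).
Convergents:
  p_0/q_0 = 14/1
  p_1/q_1 = 99/7
  p_2/q_2 = 2786/197
  p_3/q_3 = 19601/1386
  p_4/q_4 = 551614/39005
q_3 = 1386 ≤ 1774 < 39005 = q_4, so the answer is 19601/1386.

19601/1386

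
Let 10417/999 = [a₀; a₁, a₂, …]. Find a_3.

10417 = 10·999 + 427   →  a_0 = 10
999 = 2·427 + 145   →  a_1 = 2
427 = 2·145 + 137   →  a_2 = 2
145 = 1·137 + 8   →  a_3 = 1

1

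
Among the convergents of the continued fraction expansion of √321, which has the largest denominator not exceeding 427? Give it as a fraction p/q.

√321 = [17; 1, 10, 1, 34, …] (period length 4).
Convergents:
  p_0/q_0 = 17/1
  p_1/q_1 = 18/1
  p_2/q_2 = 197/11
  p_3/q_3 = 215/12
  p_4/q_4 = 7507/419
  p_5/q_5 = 7722/431
q_4 = 419 ≤ 427 < 431 = q_5, so the answer is 7507/419.

7507/419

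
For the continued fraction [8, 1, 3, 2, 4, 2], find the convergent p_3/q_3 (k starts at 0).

Using pₖ = aₖpₖ₋₁ + pₖ₋₂, qₖ = aₖqₖ₋₁ + qₖ₋₂ (with p₋₁=1, p₋₂=0, q₋₁=0, q₋₂=1):
  k=0: a=8, p=8, q=1
  k=1: a=1, p=9, q=1
  k=2: a=3, p=35, q=4
  k=3: a=2, p=79, q=9

79/9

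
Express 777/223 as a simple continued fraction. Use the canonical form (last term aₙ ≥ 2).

777 = 3*223 + 108
223 = 2*108 + 7
108 = 15*7 + 3
7 = 2*3 + 1
3 = 3*1 + 0  (stop)
So 777/223 = [3; 2, 15, 2, 3].

[3; 2, 15, 2, 3]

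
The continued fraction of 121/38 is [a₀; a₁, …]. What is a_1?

121 = 3·38 + 7   →  a_0 = 3
38 = 5·7 + 3   →  a_1 = 5

5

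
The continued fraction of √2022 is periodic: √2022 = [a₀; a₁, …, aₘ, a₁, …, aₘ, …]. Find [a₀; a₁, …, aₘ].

a₀ = ⌊√2022⌋ = 44.
With m₀=0, d₀=1 and mₖ₊₁ = dₖaₖ − mₖ, dₖ₊₁ = (n − mₖ₊₁²)/dₖ, aₖ₊₁ = ⌊(a₀+mₖ₊₁)/dₖ₊₁⌋:
  k=1: m=44, d=86, a=1
  k=2: m=42, d=3, a=28
  k=3: m=42, d=86, a=1
  k=4: m=44, d=1, a=88
d=1 and a=2a₀=88 at k=4, so the next step gives (m, d) = (44, 86) again — its k=1 value — and the period has length 4.

[44; 1, 28, 1, 88]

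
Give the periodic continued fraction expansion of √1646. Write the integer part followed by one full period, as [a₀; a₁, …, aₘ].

[40; 1, 1, 3, 40, 3, 1, 1, 80]

a₀ = ⌊√1646⌋ = 40.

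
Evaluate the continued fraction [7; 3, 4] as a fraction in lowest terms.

95/13

Using pₖ = aₖpₖ₋₁ + pₖ₋₂ and qₖ = aₖqₖ₋₁ + qₖ₋₂:
  k=0: a=7, p=7, q=1
  k=1: a=3, p=22, q=3
  k=2: a=4, p=95, q=13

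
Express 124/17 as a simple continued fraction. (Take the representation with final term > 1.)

124 = 7×17 + 5
17 = 3×5 + 2
5 = 2×2 + 1
2 = 2×1 + 0  (stop)
So 124/17 = [7; 3, 2, 2].

[7; 3, 2, 2]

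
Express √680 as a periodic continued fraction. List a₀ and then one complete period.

[26; 13, 52]

a₀ = ⌊√680⌋ = 26.
With m₀=0, d₀=1 and mₖ₊₁ = dₖaₖ − mₖ, dₖ₊₁ = (n − mₖ₊₁²)/dₖ, aₖ₊₁ = ⌊(a₀+mₖ₊₁)/dₖ₊₁⌋:
  k=1: m=26, d=4, a=13
  k=2: m=26, d=1, a=52
d=1 and a=2a₀=52 at k=2, so the next step gives (m, d) = (26, 4) again — its k=1 value — and the period has length 2.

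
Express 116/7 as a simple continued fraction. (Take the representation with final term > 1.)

[16; 1, 1, 3]

116 = 16*7 + 4
7 = 1*4 + 3
4 = 1*3 + 1
3 = 3*1 + 0  (stop)
So 116/7 = [16; 1, 1, 3].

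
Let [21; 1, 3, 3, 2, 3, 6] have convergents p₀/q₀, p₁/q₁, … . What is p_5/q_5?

Using pₖ = aₖpₖ₋₁ + pₖ₋₂, qₖ = aₖqₖ₋₁ + qₖ₋₂ (with p₋₁=1, p₋₂=0, q₋₁=0, q₋₂=1):
  k=0: a=21, p=21, q=1
  k=1: a=1, p=22, q=1
  k=2: a=3, p=87, q=4
  k=3: a=3, p=283, q=13
  k=4: a=2, p=653, q=30
  k=5: a=3, p=2242, q=103

2242/103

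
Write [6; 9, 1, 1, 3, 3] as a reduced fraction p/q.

1343/220

Using pₖ = aₖpₖ₋₁ + pₖ₋₂ and qₖ = aₖqₖ₋₁ + qₖ₋₂:
  k=0: a=6, p=6, q=1
  k=1: a=9, p=55, q=9
  k=2: a=1, p=61, q=10
  k=3: a=1, p=116, q=19
  k=4: a=3, p=409, q=67
  k=5: a=3, p=1343, q=220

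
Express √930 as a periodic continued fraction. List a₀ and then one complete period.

[30; 2, 60]

a₀ = ⌊√930⌋ = 30.
With m₀=0, d₀=1 and mₖ₊₁ = dₖaₖ − mₖ, dₖ₊₁ = (n − mₖ₊₁²)/dₖ, aₖ₊₁ = ⌊(a₀+mₖ₊₁)/dₖ₊₁⌋:
  k=1: m=30, d=30, a=2
  k=2: m=30, d=1, a=60
d=1 and a=2a₀=60 at k=2, so the next step gives (m, d) = (30, 30) again — its k=1 value — and the period has length 2.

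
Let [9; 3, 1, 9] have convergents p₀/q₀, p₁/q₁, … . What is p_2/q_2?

37/4

Using pₖ = aₖpₖ₋₁ + pₖ₋₂, qₖ = aₖqₖ₋₁ + qₖ₋₂ (with p₋₁=1, p₋₂=0, q₋₁=0, q₋₂=1):
  k=0: a=9, p=9, q=1
  k=1: a=3, p=28, q=3
  k=2: a=1, p=37, q=4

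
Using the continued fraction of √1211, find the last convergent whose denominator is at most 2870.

60551/1740

√1211 = [34; 1, 3, 1, 68, …] (period length 4).
Convergents:
  p_0/q_0 = 34/1
  p_1/q_1 = 35/1
  p_2/q_2 = 139/4
  p_3/q_3 = 174/5
  p_4/q_4 = 11971/344
  p_5/q_5 = 12145/349
  p_6/q_6 = 48406/1391
  p_7/q_7 = 60551/1740
  p_8/q_8 = 4165874/119711
q_7 = 1740 ≤ 2870 < 119711 = q_8, so the answer is 60551/1740.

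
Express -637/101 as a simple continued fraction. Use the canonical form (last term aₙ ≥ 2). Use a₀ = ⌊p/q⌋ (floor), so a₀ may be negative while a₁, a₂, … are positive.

-637 = -7×101 + 70
101 = 1×70 + 31
70 = 2×31 + 8
31 = 3×8 + 7
8 = 1×7 + 1
7 = 7×1 + 0  (stop)
So -637/101 = [-7; 1, 2, 3, 1, 7].

[-7; 1, 2, 3, 1, 7]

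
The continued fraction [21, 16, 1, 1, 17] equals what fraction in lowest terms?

Fold from the inside: start with 17/1.
  1 + 1/17 = 18/17
  1 + 17/18 = 35/18
  16 + 18/35 = 578/35
  21 + 35/578 = 12173/578

12173/578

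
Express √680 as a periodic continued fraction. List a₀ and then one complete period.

a₀ = ⌊√680⌋ = 26.
With m₀=0, d₀=1 and mₖ₊₁ = dₖaₖ − mₖ, dₖ₊₁ = (n − mₖ₊₁²)/dₖ, aₖ₊₁ = ⌊(a₀+mₖ₊₁)/dₖ₊₁⌋:
  k=1: m=26, d=4, a=13
  k=2: m=26, d=1, a=52
d=1 and a=2a₀=52 at k=2, so the next step gives (m, d) = (26, 4) again — its k=1 value — and the period has length 2.

[26; 13, 52]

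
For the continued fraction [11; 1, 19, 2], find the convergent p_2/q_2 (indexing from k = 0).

Using pₖ = aₖpₖ₋₁ + pₖ₋₂, qₖ = aₖqₖ₋₁ + qₖ₋₂ (with p₋₁=1, p₋₂=0, q₋₁=0, q₋₂=1):
  k=0: a=11, p=11, q=1
  k=1: a=1, p=12, q=1
  k=2: a=19, p=239, q=20

239/20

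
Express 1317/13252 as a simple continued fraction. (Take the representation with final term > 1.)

1317 = 0·13252 + 1317
13252 = 10·1317 + 82
1317 = 16·82 + 5
82 = 16·5 + 2
5 = 2·2 + 1
2 = 2·1 + 0  (stop)
So 1317/13252 = [0; 10, 16, 16, 2, 2].

[0; 10, 16, 16, 2, 2]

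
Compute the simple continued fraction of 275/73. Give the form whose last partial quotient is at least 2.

[3; 1, 3, 3, 2, 2]

275 = 3×73 + 56
73 = 1×56 + 17
56 = 3×17 + 5
17 = 3×5 + 2
5 = 2×2 + 1
2 = 2×1 + 0  (stop)
So 275/73 = [3; 1, 3, 3, 2, 2].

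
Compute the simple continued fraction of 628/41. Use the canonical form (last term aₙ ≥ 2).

628 = 15*41 + 13
41 = 3*13 + 2
13 = 6*2 + 1
2 = 2*1 + 0  (stop)
So 628/41 = [15; 3, 6, 2].

[15; 3, 6, 2]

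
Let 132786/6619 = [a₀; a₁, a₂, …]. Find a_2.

132786 = 20·6619 + 406   →  a_0 = 20
6619 = 16·406 + 123   →  a_1 = 16
406 = 3·123 + 37   →  a_2 = 3

3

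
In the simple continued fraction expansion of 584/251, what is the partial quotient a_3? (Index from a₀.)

584 = 2·251 + 82   →  a_0 = 2
251 = 3·82 + 5   →  a_1 = 3
82 = 16·5 + 2   →  a_2 = 16
5 = 2·2 + 1   →  a_3 = 2

2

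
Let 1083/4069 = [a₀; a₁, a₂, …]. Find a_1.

3

1083 = 0·4069 + 1083   →  a_0 = 0
4069 = 3·1083 + 820   →  a_1 = 3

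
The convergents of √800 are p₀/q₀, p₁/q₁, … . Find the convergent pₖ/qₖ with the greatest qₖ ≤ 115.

2885/102

√800 = [28; 3, 1, 1, 13, 1, 1, 3, 56, …] (period length 8).
Convergents:
  p_0/q_0 = 28/1
  p_1/q_1 = 85/3
  p_2/q_2 = 113/4
  p_3/q_3 = 198/7
  p_4/q_4 = 2687/95
  p_5/q_5 = 2885/102
  p_6/q_6 = 5572/197
q_5 = 102 ≤ 115 < 197 = q_6, so the answer is 2885/102.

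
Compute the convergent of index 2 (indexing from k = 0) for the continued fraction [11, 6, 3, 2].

212/19

Using pₖ = aₖpₖ₋₁ + pₖ₋₂, qₖ = aₖqₖ₋₁ + qₖ₋₂ (with p₋₁=1, p₋₂=0, q₋₁=0, q₋₂=1):
  k=0: a=11, p=11, q=1
  k=1: a=6, p=67, q=6
  k=2: a=3, p=212, q=19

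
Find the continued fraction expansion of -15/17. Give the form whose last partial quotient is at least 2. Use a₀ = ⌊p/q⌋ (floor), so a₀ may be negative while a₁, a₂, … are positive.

-15 = -1×17 + 2
17 = 8×2 + 1
2 = 2×1 + 0  (stop)
So -15/17 = [-1; 8, 2].

[-1; 8, 2]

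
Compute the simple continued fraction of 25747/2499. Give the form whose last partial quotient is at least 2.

[10; 3, 3, 3, 8, 9]

25747 = 10·2499 + 757
2499 = 3·757 + 228
757 = 3·228 + 73
228 = 3·73 + 9
73 = 8·9 + 1
9 = 9·1 + 0  (stop)
So 25747/2499 = [10; 3, 3, 3, 8, 9].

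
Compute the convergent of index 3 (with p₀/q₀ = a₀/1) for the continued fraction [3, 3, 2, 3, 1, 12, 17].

79/24

Using pₖ = aₖpₖ₋₁ + pₖ₋₂, qₖ = aₖqₖ₋₁ + qₖ₋₂ (with p₋₁=1, p₋₂=0, q₋₁=0, q₋₂=1):
  k=0: a=3, p=3, q=1
  k=1: a=3, p=10, q=3
  k=2: a=2, p=23, q=7
  k=3: a=3, p=79, q=24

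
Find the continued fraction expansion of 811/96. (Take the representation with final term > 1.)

811 = 8×96 + 43
96 = 2×43 + 10
43 = 4×10 + 3
10 = 3×3 + 1
3 = 3×1 + 0  (stop)
So 811/96 = [8; 2, 4, 3, 3].

[8; 2, 4, 3, 3]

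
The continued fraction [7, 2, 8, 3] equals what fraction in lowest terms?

Fold from the inside: start with 3/1.
  8 + 1/3 = 25/3
  2 + 3/25 = 53/25
  7 + 25/53 = 396/53

396/53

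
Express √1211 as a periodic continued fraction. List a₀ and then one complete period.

a₀ = ⌊√1211⌋ = 34.
With m₀=0, d₀=1 and mₖ₊₁ = dₖaₖ − mₖ, dₖ₊₁ = (n − mₖ₊₁²)/dₖ, aₖ₊₁ = ⌊(a₀+mₖ₊₁)/dₖ₊₁⌋:
  k=1: m=34, d=55, a=1
  k=2: m=21, d=14, a=3
  k=3: m=21, d=55, a=1
  k=4: m=34, d=1, a=68
d=1 and a=2a₀=68 at k=4, so the next step gives (m, d) = (34, 55) again — its k=1 value — and the period has length 4.

[34; 1, 3, 1, 68]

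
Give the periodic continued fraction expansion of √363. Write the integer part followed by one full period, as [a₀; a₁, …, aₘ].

[19; 19, 38]

a₀ = ⌊√363⌋ = 19.
With m₀=0, d₀=1 and mₖ₊₁ = dₖaₖ − mₖ, dₖ₊₁ = (n − mₖ₊₁²)/dₖ, aₖ₊₁ = ⌊(a₀+mₖ₊₁)/dₖ₊₁⌋:
  k=1: m=19, d=2, a=19
  k=2: m=19, d=1, a=38
d=1 and a=2a₀=38 at k=2, so the next step gives (m, d) = (19, 2) again — its k=1 value — and the period has length 2.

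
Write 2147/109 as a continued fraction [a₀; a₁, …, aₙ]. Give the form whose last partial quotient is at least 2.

[19; 1, 2, 3, 3, 3]

2147 = 19·109 + 76
109 = 1·76 + 33
76 = 2·33 + 10
33 = 3·10 + 3
10 = 3·3 + 1
3 = 3·1 + 0  (stop)
So 2147/109 = [19; 1, 2, 3, 3, 3].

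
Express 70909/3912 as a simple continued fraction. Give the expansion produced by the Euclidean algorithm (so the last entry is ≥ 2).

70909 = 18·3912 + 493
3912 = 7·493 + 461
493 = 1·461 + 32
461 = 14·32 + 13
32 = 2·13 + 6
13 = 2·6 + 1
6 = 6·1 + 0  (stop)
So 70909/3912 = [18; 7, 1, 14, 2, 2, 6].

[18; 7, 1, 14, 2, 2, 6]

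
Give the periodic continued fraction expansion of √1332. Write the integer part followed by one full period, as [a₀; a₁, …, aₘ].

a₀ = ⌊√1332⌋ = 36.
With m₀=0, d₀=1 and mₖ₊₁ = dₖaₖ − mₖ, dₖ₊₁ = (n − mₖ₊₁²)/dₖ, aₖ₊₁ = ⌊(a₀+mₖ₊₁)/dₖ₊₁⌋:
  k=1: m=36, d=36, a=2
  k=2: m=36, d=1, a=72
d=1 and a=2a₀=72 at k=2, so the next step gives (m, d) = (36, 36) again — its k=1 value — and the period has length 2.

[36; 2, 72]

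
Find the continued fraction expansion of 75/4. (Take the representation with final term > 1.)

75 = 18×4 + 3
4 = 1×3 + 1
3 = 3×1 + 0  (stop)
So 75/4 = [18; 1, 3].

[18; 1, 3]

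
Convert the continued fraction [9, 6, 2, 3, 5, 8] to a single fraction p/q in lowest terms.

17844/1949

Using pₖ = aₖpₖ₋₁ + pₖ₋₂ and qₖ = aₖqₖ₋₁ + qₖ₋₂:
  k=0: a=9, p=9, q=1
  k=1: a=6, p=55, q=6
  k=2: a=2, p=119, q=13
  k=3: a=3, p=412, q=45
  k=4: a=5, p=2179, q=238
  k=5: a=8, p=17844, q=1949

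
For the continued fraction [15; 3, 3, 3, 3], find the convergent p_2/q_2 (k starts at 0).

153/10

Using pₖ = aₖpₖ₋₁ + pₖ₋₂, qₖ = aₖqₖ₋₁ + qₖ₋₂ (with p₋₁=1, p₋₂=0, q₋₁=0, q₋₂=1):
  k=0: a=15, p=15, q=1
  k=1: a=3, p=46, q=3
  k=2: a=3, p=153, q=10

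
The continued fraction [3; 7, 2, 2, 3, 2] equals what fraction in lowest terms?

906/289

Fold from the inside: start with 2/1.
  3 + 1/2 = 7/2
  2 + 2/7 = 16/7
  2 + 7/16 = 39/16
  7 + 16/39 = 289/39
  3 + 39/289 = 906/289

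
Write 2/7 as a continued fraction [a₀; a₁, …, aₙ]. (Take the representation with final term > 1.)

2 = 0·7 + 2
7 = 3·2 + 1
2 = 2·1 + 0  (stop)
So 2/7 = [0; 3, 2].

[0; 3, 2]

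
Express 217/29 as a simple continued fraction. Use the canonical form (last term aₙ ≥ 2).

[7; 2, 14]

217 = 7*29 + 14
29 = 2*14 + 1
14 = 14*1 + 0  (stop)
So 217/29 = [7; 2, 14].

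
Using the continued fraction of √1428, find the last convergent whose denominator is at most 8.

189/5

√1428 = [37; 1, 3, 1, 2, 1, 3, 1, 74, …] (period length 8).
Convergents:
  p_0/q_0 = 37/1
  p_1/q_1 = 38/1
  p_2/q_2 = 151/4
  p_3/q_3 = 189/5
  p_4/q_4 = 529/14
q_3 = 5 ≤ 8 < 14 = q_4, so the answer is 189/5.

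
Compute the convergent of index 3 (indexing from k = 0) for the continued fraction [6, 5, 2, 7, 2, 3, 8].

Using pₖ = aₖpₖ₋₁ + pₖ₋₂, qₖ = aₖqₖ₋₁ + qₖ₋₂ (with p₋₁=1, p₋₂=0, q₋₁=0, q₋₂=1):
  k=0: a=6, p=6, q=1
  k=1: a=5, p=31, q=5
  k=2: a=2, p=68, q=11
  k=3: a=7, p=507, q=82

507/82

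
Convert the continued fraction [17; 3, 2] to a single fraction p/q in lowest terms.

121/7

Fold from the inside: start with 2/1.
  3 + 1/2 = 7/2
  17 + 2/7 = 121/7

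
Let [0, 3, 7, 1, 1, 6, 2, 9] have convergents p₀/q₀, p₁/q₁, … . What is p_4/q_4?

15/47

Using pₖ = aₖpₖ₋₁ + pₖ₋₂, qₖ = aₖqₖ₋₁ + qₖ₋₂ (with p₋₁=1, p₋₂=0, q₋₁=0, q₋₂=1):
  k=0: a=0, p=0, q=1
  k=1: a=3, p=1, q=3
  k=2: a=7, p=7, q=22
  k=3: a=1, p=8, q=25
  k=4: a=1, p=15, q=47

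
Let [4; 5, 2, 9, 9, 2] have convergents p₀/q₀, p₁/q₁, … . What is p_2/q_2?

Using pₖ = aₖpₖ₋₁ + pₖ₋₂, qₖ = aₖqₖ₋₁ + qₖ₋₂ (with p₋₁=1, p₋₂=0, q₋₁=0, q₋₂=1):
  k=0: a=4, p=4, q=1
  k=1: a=5, p=21, q=5
  k=2: a=2, p=46, q=11

46/11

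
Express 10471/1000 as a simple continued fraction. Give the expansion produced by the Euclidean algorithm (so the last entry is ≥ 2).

10471 = 10·1000 + 471
1000 = 2·471 + 58
471 = 8·58 + 7
58 = 8·7 + 2
7 = 3·2 + 1
2 = 2·1 + 0  (stop)
So 10471/1000 = [10; 2, 8, 8, 3, 2].

[10; 2, 8, 8, 3, 2]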